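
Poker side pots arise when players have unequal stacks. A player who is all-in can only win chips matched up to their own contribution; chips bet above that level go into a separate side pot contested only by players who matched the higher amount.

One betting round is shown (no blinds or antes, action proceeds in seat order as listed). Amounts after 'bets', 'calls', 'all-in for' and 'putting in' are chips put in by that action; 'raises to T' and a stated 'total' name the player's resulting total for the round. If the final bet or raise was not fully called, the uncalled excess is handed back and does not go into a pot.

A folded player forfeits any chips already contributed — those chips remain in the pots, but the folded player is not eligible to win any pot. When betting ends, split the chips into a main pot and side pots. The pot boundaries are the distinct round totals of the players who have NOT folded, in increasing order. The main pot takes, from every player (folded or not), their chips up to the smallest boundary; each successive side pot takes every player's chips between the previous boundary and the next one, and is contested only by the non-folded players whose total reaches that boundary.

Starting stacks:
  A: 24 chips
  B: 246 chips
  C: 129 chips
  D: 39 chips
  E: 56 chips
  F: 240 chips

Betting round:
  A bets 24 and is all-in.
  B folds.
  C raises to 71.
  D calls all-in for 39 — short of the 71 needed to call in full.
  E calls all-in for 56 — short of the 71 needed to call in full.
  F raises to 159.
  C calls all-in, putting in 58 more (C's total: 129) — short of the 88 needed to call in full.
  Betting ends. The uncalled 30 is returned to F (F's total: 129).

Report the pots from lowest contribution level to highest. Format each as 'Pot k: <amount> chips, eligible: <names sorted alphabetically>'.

Contributions (after 30 returned to F): A=24, C=129, D=39, E=56, F=129
Folded: B
Pot levels (distinct totals of non-folded players): 24, 39, 56, 129
Layer 1-24: 24 each from A, C, D, E, F = 24*5 = 120 chips; eligible A, C, D, E, F
Layer 25-39: 15 each from C, D, E, F = 15*4 = 60 chips; eligible C, D, E, F
Layer 40-56: 17 each from C, E, F = 17*3 = 51 chips; eligible C, E, F
Layer 57-129: 73 each from C, F = 73*2 = 146 chips; eligible C, F

Pot 1: 120 chips, eligible: A, C, D, E, F
Pot 2: 60 chips, eligible: C, D, E, F
Pot 3: 51 chips, eligible: C, E, F
Pot 4: 146 chips, eligible: C, F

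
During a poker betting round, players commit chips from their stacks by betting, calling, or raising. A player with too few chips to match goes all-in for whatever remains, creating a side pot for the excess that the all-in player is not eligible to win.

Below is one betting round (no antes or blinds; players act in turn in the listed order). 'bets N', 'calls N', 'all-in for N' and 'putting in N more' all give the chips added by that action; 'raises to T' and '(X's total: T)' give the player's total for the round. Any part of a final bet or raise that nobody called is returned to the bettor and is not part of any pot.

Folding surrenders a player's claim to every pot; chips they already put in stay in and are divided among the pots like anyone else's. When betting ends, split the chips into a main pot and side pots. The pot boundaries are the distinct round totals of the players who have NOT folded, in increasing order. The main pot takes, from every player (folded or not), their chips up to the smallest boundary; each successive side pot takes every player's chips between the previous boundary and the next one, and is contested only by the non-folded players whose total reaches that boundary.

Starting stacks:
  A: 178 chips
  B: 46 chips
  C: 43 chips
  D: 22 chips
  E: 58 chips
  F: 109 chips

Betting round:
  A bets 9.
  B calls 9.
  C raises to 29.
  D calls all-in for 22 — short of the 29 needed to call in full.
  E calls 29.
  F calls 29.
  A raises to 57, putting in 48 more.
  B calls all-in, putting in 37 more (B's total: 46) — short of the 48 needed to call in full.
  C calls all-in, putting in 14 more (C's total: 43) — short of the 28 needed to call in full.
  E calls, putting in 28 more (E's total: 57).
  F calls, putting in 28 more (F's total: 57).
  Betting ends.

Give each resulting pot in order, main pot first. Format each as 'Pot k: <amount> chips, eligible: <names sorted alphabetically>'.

Contributions: A=57, B=46, C=43, D=22, E=57, F=57
Pot levels (distinct totals of non-folded players): 22, 43, 46, 57
Layer 1-22: 22 each from A, B, C, D, E, F = 22*6 = 132 chips; eligible A, B, C, D, E, F
Layer 23-43: 21 each from A, B, C, E, F = 21*5 = 105 chips; eligible A, B, C, E, F
Layer 44-46: 3 each from A, B, E, F = 3*4 = 12 chips; eligible A, B, E, F
Layer 47-57: 11 each from A, E, F = 11*3 = 33 chips; eligible A, E, F

Pot 1: 132 chips, eligible: A, B, C, D, E, F
Pot 2: 105 chips, eligible: A, B, C, E, F
Pot 3: 12 chips, eligible: A, B, E, F
Pot 4: 33 chips, eligible: A, E, F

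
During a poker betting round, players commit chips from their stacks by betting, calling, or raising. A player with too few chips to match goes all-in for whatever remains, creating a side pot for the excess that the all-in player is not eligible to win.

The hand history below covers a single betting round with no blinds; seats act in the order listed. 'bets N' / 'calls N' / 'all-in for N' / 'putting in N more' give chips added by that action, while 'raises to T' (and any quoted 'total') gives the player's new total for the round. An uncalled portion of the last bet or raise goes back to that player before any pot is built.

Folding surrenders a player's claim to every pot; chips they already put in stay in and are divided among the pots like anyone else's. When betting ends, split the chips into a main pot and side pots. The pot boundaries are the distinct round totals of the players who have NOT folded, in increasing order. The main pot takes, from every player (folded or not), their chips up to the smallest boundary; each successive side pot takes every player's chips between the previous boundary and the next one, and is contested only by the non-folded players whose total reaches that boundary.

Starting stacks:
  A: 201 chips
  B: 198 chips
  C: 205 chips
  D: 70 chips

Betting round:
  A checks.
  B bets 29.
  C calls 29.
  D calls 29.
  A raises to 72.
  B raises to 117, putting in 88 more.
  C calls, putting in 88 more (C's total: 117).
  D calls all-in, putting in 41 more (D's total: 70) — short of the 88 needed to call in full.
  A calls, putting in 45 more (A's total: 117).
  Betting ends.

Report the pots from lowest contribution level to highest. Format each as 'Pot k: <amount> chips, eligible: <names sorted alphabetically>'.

Pot 1: 280 chips, eligible: A, B, C, D
Pot 2: 141 chips, eligible: A, B, C

Derivation:
Contributions: A=117, B=117, C=117, D=70
Pot levels (distinct totals of non-folded players): 70, 117
Layer 1-70: 70 each from A, B, C, D = 70*4 = 280 chips; eligible A, B, C, D
Layer 71-117: 47 each from A, B, C = 47*3 = 141 chips; eligible A, B, C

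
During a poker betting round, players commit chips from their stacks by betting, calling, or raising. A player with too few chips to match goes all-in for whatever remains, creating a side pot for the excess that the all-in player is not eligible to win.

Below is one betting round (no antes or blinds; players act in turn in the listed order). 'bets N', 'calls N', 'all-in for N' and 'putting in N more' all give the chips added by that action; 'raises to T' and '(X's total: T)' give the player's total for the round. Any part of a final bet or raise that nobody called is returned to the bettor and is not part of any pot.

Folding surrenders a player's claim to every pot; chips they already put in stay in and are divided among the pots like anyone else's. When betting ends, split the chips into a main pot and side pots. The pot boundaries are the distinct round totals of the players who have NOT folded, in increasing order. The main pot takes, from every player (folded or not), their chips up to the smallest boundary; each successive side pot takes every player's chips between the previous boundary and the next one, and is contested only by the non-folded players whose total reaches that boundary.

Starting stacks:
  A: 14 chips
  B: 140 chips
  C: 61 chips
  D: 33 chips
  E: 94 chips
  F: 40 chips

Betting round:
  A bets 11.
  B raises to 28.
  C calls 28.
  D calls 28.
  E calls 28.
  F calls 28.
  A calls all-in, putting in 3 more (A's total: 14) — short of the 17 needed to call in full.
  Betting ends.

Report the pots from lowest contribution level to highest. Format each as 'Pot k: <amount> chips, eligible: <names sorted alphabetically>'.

Contributions: A=14, B=28, C=28, D=28, E=28, F=28
Pot levels (distinct totals of non-folded players): 14, 28
Layer 1-14: 14 each from A, B, C, D, E, F = 14*6 = 84 chips; eligible A, B, C, D, E, F
Layer 15-28: 14 each from B, C, D, E, F = 14*5 = 70 chips; eligible B, C, D, E, F

Pot 1: 84 chips, eligible: A, B, C, D, E, F
Pot 2: 70 chips, eligible: B, C, D, E, F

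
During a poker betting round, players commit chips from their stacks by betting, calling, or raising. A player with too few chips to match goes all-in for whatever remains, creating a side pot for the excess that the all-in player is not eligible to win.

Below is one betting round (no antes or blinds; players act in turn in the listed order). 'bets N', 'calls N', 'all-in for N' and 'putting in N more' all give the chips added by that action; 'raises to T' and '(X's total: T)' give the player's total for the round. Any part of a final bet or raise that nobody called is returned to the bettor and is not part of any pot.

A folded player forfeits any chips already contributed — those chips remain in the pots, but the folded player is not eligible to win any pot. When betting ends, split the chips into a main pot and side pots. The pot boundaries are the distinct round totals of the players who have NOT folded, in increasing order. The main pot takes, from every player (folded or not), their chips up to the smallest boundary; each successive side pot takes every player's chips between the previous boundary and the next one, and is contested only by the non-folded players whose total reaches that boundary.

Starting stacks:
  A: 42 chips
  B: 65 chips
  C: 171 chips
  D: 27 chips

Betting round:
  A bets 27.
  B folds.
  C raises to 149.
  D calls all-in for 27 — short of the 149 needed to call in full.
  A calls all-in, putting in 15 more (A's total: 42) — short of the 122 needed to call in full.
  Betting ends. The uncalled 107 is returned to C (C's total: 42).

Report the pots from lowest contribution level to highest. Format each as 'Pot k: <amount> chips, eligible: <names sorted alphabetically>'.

Contributions (after 107 returned to C): A=42, C=42, D=27
Folded: B
Pot levels (distinct totals of non-folded players): 27, 42
Layer 1-27: 27 each from A, C, D = 27*3 = 81 chips; eligible A, C, D
Layer 28-42: 15 each from A, C = 15*2 = 30 chips; eligible A, C

Pot 1: 81 chips, eligible: A, C, D
Pot 2: 30 chips, eligible: A, C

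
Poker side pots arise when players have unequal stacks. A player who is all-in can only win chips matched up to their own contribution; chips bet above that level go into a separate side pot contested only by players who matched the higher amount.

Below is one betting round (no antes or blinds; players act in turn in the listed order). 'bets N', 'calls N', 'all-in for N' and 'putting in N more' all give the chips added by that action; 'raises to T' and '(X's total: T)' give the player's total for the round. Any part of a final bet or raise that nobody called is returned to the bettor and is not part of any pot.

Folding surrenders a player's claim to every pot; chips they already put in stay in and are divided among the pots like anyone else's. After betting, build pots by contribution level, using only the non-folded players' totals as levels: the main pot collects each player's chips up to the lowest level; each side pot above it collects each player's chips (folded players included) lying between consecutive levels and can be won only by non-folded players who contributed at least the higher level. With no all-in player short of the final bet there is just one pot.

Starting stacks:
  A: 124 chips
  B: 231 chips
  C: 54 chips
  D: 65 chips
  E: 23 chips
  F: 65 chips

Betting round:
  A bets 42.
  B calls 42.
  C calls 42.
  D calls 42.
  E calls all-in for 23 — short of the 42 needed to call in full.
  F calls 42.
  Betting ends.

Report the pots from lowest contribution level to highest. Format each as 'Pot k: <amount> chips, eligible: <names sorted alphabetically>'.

Contributions: A=42, B=42, C=42, D=42, E=23, F=42
Pot levels (distinct totals of non-folded players): 23, 42
Layer 1-23: 23 each from A, B, C, D, E, F = 23*6 = 138 chips; eligible A, B, C, D, E, F
Layer 24-42: 19 each from A, B, C, D, F = 19*5 = 95 chips; eligible A, B, C, D, F

Pot 1: 138 chips, eligible: A, B, C, D, E, F
Pot 2: 95 chips, eligible: A, B, C, D, F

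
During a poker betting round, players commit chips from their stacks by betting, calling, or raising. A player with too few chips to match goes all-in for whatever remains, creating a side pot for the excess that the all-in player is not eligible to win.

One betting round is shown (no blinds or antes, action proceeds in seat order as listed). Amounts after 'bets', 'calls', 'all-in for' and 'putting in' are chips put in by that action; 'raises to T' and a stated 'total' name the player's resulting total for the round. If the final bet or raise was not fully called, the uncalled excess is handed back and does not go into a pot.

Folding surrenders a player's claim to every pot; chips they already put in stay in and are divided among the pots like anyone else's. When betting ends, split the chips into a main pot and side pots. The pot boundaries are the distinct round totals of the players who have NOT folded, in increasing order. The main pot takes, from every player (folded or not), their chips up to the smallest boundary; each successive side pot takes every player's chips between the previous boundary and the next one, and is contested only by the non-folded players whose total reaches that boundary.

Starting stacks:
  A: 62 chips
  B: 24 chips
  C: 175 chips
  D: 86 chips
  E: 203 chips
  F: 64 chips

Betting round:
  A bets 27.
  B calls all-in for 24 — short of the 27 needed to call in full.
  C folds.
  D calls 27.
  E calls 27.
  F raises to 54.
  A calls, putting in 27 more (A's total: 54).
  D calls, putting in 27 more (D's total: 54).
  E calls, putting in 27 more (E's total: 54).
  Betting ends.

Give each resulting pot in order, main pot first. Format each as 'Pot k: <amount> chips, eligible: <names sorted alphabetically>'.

Pot 1: 120 chips, eligible: A, B, D, E, F
Pot 2: 120 chips, eligible: A, D, E, F

Derivation:
Contributions: A=54, B=24, D=54, E=54, F=54
Folded: C
Pot levels (distinct totals of non-folded players): 24, 54
Layer 1-24: 24 each from A, B, D, E, F = 24*5 = 120 chips; eligible A, B, D, E, F
Layer 25-54: 30 each from A, D, E, F = 30*4 = 120 chips; eligible A, D, E, F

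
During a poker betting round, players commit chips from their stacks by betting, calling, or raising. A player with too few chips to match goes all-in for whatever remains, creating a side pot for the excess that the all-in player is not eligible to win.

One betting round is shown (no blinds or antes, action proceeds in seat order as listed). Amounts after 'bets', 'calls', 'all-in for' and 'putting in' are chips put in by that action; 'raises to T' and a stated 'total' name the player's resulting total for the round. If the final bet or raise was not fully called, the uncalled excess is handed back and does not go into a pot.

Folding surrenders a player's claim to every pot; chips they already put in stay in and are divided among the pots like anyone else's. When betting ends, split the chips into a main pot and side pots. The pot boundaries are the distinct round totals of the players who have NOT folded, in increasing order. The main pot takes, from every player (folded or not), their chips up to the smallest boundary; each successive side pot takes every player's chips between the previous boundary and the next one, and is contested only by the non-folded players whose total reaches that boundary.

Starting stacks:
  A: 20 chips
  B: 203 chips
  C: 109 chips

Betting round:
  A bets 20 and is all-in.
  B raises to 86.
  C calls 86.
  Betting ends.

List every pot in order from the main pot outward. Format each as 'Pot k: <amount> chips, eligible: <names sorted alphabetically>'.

Contributions: A=20, B=86, C=86
Pot levels (distinct totals of non-folded players): 20, 86
Layer 1-20: 20 each from A, B, C = 20*3 = 60 chips; eligible A, B, C
Layer 21-86: 66 each from B, C = 66*2 = 132 chips; eligible B, C

Pot 1: 60 chips, eligible: A, B, C
Pot 2: 132 chips, eligible: B, C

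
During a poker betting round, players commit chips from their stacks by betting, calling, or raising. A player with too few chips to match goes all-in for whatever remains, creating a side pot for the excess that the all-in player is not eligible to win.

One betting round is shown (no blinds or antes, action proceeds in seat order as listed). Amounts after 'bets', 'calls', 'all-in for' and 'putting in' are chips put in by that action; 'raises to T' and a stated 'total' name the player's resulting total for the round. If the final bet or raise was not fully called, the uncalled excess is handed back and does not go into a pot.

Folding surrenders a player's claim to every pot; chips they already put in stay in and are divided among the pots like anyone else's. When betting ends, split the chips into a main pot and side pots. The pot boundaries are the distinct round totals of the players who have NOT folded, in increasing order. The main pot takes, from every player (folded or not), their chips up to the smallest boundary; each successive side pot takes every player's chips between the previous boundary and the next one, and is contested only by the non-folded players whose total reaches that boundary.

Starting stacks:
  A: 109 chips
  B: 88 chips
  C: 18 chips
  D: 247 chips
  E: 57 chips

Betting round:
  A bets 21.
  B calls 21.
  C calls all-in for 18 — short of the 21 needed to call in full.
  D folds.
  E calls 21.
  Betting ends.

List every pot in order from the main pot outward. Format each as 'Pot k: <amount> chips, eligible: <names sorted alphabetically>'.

Contributions: A=21, B=21, C=18, E=21
Folded: D
Pot levels (distinct totals of non-folded players): 18, 21
Layer 1-18: 18 each from A, B, C, E = 18*4 = 72 chips; eligible A, B, C, E
Layer 19-21: 3 each from A, B, E = 3*3 = 9 chips; eligible A, B, E

Pot 1: 72 chips, eligible: A, B, C, E
Pot 2: 9 chips, eligible: A, B, E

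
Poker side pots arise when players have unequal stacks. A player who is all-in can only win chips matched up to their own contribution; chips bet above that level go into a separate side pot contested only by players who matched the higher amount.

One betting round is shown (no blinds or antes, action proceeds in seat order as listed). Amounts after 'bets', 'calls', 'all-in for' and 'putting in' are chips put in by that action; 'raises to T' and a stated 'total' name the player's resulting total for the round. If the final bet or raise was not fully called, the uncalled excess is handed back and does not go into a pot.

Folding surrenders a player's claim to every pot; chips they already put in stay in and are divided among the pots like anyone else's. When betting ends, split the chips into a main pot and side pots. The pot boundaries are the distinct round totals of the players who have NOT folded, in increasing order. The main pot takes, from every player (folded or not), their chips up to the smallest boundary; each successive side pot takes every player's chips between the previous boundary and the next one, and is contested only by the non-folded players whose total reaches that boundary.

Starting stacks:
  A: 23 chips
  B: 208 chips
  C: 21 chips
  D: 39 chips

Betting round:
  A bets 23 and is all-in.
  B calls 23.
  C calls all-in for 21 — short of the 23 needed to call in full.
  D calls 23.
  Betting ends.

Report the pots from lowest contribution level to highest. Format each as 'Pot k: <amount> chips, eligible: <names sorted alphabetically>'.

Pot 1: 84 chips, eligible: A, B, C, D
Pot 2: 6 chips, eligible: A, B, D

Derivation:
Contributions: A=23, B=23, C=21, D=23
Pot levels (distinct totals of non-folded players): 21, 23
Layer 1-21: 21 each from A, B, C, D = 21*4 = 84 chips; eligible A, B, C, D
Layer 22-23: 2 each from A, B, D = 2*3 = 6 chips; eligible A, B, D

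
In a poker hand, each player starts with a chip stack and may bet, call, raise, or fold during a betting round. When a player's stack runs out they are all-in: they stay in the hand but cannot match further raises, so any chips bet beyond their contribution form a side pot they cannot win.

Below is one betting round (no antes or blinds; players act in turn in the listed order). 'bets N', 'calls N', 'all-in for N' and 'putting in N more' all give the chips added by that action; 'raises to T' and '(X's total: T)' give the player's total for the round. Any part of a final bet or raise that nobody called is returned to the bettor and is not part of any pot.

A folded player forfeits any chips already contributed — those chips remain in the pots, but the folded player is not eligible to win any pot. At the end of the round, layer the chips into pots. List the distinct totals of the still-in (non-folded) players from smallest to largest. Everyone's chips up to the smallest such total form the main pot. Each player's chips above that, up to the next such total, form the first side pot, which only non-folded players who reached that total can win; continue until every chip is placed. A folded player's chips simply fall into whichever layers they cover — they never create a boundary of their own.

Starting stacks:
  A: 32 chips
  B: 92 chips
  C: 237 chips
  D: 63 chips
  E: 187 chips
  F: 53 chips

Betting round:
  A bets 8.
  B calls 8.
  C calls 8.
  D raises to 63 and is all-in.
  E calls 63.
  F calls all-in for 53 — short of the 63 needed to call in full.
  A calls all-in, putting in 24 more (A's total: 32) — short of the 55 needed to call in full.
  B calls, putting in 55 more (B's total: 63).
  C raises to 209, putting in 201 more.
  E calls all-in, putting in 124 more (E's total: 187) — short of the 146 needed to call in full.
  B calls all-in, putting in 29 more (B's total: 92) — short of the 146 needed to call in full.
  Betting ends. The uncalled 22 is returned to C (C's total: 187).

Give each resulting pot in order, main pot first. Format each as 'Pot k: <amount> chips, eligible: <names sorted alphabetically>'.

Contributions (after 22 returned to C): A=32, B=92, C=187, D=63, E=187, F=53
Pot levels (distinct totals of non-folded players): 32, 53, 63, 92, 187
Layer 1-32: 32 each from A, B, C, D, E, F = 32*6 = 192 chips; eligible A, B, C, D, E, F
Layer 33-53: 21 each from B, C, D, E, F = 21*5 = 105 chips; eligible B, C, D, E, F
Layer 54-63: 10 each from B, C, D, E = 10*4 = 40 chips; eligible B, C, D, E
Layer 64-92: 29 each from B, C, E = 29*3 = 87 chips; eligible B, C, E
Layer 93-187: 95 each from C, E = 95*2 = 190 chips; eligible C, E

Pot 1: 192 chips, eligible: A, B, C, D, E, F
Pot 2: 105 chips, eligible: B, C, D, E, F
Pot 3: 40 chips, eligible: B, C, D, E
Pot 4: 87 chips, eligible: B, C, E
Pot 5: 190 chips, eligible: C, E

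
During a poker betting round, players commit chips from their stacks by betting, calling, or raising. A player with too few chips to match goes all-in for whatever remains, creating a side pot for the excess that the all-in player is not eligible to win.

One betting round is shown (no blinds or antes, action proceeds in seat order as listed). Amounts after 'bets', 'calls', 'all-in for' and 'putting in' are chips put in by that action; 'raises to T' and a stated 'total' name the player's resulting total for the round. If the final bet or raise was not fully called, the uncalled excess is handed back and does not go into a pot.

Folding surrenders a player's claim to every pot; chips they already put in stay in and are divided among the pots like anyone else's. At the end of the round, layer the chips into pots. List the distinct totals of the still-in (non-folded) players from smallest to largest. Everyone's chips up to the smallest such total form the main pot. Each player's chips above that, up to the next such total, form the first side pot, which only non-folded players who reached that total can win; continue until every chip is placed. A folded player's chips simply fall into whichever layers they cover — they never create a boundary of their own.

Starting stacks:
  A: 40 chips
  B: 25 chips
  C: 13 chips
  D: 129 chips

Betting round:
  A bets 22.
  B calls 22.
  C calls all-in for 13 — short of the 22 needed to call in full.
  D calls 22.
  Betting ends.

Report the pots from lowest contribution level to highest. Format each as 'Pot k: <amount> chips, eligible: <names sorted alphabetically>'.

Contributions: A=22, B=22, C=13, D=22
Pot levels (distinct totals of non-folded players): 13, 22
Layer 1-13: 13 each from A, B, C, D = 13*4 = 52 chips; eligible A, B, C, D
Layer 14-22: 9 each from A, B, D = 9*3 = 27 chips; eligible A, B, D

Pot 1: 52 chips, eligible: A, B, C, D
Pot 2: 27 chips, eligible: A, B, D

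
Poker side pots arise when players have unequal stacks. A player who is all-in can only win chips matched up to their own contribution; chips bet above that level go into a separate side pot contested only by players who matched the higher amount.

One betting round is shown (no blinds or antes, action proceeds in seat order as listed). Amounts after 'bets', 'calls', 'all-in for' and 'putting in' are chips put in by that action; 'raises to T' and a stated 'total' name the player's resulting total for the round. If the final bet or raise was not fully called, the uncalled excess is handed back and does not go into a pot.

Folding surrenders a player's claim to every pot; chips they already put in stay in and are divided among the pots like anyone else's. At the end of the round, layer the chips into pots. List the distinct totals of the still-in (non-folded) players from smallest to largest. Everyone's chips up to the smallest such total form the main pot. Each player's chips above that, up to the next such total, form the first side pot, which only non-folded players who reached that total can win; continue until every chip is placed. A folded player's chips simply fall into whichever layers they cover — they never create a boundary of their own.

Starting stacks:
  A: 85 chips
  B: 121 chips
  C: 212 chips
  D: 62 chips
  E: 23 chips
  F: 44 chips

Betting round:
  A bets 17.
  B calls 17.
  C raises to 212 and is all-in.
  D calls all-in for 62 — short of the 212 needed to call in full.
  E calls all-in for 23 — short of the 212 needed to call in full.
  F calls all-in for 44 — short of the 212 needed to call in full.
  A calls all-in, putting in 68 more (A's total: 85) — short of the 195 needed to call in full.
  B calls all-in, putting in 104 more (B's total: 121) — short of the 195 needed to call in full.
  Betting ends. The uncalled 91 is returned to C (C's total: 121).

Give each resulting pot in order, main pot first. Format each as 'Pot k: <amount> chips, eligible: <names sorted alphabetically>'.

Pot 1: 138 chips, eligible: A, B, C, D, E, F
Pot 2: 105 chips, eligible: A, B, C, D, F
Pot 3: 72 chips, eligible: A, B, C, D
Pot 4: 69 chips, eligible: A, B, C
Pot 5: 72 chips, eligible: B, C

Derivation:
Contributions (after 91 returned to C): A=85, B=121, C=121, D=62, E=23, F=44
Pot levels (distinct totals of non-folded players): 23, 44, 62, 85, 121
Layer 1-23: 23 each from A, B, C, D, E, F = 23*6 = 138 chips; eligible A, B, C, D, E, F
Layer 24-44: 21 each from A, B, C, D, F = 21*5 = 105 chips; eligible A, B, C, D, F
Layer 45-62: 18 each from A, B, C, D = 18*4 = 72 chips; eligible A, B, C, D
Layer 63-85: 23 each from A, B, C = 23*3 = 69 chips; eligible A, B, C
Layer 86-121: 36 each from B, C = 36*2 = 72 chips; eligible B, C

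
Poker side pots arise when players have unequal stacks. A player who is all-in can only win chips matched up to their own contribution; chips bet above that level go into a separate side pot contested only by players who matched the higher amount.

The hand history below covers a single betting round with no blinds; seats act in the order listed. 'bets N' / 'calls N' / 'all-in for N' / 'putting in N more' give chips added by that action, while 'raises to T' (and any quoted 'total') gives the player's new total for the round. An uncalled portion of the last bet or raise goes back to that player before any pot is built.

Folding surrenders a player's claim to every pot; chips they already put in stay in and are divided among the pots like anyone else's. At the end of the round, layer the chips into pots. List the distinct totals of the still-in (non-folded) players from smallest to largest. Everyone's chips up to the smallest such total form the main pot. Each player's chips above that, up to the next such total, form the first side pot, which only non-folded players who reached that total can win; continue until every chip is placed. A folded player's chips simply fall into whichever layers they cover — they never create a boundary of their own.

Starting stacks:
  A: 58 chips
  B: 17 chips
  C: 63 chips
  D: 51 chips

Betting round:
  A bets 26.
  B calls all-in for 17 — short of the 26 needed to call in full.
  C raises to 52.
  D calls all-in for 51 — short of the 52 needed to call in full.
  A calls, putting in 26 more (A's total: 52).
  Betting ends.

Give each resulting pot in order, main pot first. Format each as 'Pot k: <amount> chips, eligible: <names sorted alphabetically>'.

Pot 1: 68 chips, eligible: A, B, C, D
Pot 2: 102 chips, eligible: A, C, D
Pot 3: 2 chips, eligible: A, C

Derivation:
Contributions: A=52, B=17, C=52, D=51
Pot levels (distinct totals of non-folded players): 17, 51, 52
Layer 1-17: 17 each from A, B, C, D = 17*4 = 68 chips; eligible A, B, C, D
Layer 18-51: 34 each from A, C, D = 34*3 = 102 chips; eligible A, C, D
Layer 52-52: 1 each from A, C = 1*2 = 2 chips; eligible A, C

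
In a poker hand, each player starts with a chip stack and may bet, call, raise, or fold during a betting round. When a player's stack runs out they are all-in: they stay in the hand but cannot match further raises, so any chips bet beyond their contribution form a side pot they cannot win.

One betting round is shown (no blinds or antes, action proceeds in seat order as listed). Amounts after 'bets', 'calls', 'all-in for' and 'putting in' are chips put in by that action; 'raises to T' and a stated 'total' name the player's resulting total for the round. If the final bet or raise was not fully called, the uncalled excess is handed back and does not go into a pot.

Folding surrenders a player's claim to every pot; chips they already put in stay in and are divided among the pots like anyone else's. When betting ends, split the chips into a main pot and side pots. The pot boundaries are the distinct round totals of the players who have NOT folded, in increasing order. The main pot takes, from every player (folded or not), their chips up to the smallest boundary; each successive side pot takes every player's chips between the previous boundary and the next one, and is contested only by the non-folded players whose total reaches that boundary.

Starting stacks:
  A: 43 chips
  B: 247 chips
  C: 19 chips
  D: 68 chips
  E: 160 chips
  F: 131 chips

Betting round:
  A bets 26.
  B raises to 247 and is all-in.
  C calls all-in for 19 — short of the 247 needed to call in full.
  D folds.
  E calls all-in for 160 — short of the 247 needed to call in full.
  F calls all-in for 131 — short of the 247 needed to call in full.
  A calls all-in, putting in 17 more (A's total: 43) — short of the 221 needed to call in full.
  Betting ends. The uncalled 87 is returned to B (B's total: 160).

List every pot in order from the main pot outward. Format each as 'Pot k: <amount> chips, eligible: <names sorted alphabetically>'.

Contributions (after 87 returned to B): A=43, B=160, C=19, E=160, F=131
Folded: D
Pot levels (distinct totals of non-folded players): 19, 43, 131, 160
Layer 1-19: 19 each from A, B, C, E, F = 19*5 = 95 chips; eligible A, B, C, E, F
Layer 20-43: 24 each from A, B, E, F = 24*4 = 96 chips; eligible A, B, E, F
Layer 44-131: 88 each from B, E, F = 88*3 = 264 chips; eligible B, E, F
Layer 132-160: 29 each from B, E = 29*2 = 58 chips; eligible B, E

Pot 1: 95 chips, eligible: A, B, C, E, F
Pot 2: 96 chips, eligible: A, B, E, F
Pot 3: 264 chips, eligible: B, E, F
Pot 4: 58 chips, eligible: B, E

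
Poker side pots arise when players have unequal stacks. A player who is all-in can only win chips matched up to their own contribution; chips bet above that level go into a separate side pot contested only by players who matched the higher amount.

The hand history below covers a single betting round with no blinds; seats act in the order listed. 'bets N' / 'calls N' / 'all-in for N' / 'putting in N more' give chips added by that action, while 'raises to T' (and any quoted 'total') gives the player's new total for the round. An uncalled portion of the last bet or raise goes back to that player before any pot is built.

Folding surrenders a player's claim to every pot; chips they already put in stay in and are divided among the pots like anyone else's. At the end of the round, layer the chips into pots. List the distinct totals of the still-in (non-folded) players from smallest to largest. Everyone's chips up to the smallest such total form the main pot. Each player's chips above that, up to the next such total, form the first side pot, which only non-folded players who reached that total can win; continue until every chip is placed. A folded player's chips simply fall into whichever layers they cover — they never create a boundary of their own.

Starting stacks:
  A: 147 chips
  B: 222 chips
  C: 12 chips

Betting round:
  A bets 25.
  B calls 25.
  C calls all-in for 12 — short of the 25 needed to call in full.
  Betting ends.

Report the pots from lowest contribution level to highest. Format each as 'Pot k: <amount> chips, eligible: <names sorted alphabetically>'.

Contributions: A=25, B=25, C=12
Pot levels (distinct totals of non-folded players): 12, 25
Layer 1-12: 12 each from A, B, C = 12*3 = 36 chips; eligible A, B, C
Layer 13-25: 13 each from A, B = 13*2 = 26 chips; eligible A, B

Pot 1: 36 chips, eligible: A, B, C
Pot 2: 26 chips, eligible: A, B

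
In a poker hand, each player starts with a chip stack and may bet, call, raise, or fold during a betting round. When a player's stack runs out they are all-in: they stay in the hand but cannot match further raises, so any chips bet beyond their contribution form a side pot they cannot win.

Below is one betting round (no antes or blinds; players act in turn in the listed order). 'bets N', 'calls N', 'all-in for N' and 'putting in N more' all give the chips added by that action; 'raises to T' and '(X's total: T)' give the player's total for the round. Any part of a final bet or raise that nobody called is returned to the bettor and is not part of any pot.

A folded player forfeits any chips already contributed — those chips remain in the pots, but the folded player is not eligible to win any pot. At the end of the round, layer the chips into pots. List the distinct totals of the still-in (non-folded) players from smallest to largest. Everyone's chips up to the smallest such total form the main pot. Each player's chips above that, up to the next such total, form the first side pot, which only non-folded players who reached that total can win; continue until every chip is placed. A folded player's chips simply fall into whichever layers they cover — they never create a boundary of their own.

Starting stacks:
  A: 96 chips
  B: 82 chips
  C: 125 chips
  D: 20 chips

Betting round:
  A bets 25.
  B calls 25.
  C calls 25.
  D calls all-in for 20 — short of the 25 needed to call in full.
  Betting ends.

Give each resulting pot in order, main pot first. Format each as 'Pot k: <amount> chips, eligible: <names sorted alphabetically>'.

Contributions: A=25, B=25, C=25, D=20
Pot levels (distinct totals of non-folded players): 20, 25
Layer 1-20: 20 each from A, B, C, D = 20*4 = 80 chips; eligible A, B, C, D
Layer 21-25: 5 each from A, B, C = 5*3 = 15 chips; eligible A, B, C

Pot 1: 80 chips, eligible: A, B, C, D
Pot 2: 15 chips, eligible: A, B, C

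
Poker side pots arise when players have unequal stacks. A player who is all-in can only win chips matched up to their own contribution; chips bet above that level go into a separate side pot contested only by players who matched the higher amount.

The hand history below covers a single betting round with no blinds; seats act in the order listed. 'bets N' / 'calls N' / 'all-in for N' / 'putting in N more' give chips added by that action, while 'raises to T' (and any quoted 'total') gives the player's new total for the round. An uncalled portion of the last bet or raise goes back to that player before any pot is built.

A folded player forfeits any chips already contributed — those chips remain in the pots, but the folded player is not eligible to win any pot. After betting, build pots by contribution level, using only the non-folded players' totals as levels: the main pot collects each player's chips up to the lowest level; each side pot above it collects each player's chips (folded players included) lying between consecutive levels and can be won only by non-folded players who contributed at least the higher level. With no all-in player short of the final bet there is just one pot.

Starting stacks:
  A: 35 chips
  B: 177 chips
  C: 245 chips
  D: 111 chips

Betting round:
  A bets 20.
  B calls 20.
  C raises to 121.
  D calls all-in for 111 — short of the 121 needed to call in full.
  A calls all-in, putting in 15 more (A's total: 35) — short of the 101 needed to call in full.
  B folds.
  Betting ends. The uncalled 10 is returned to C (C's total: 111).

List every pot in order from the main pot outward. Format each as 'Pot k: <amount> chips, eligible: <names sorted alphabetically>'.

Contributions (after 10 returned to C): A=35, B=20, C=111, D=111
Folded: B
Pot levels (distinct totals of non-folded players): 35, 111
Layer 1-35: A 35 + B 20 + C 35 + D 35 = 125 chips; eligible A, C, D
Layer 36-111: 76 each from C, D = 76*2 = 152 chips; eligible C, D

Pot 1: 125 chips, eligible: A, C, D
Pot 2: 152 chips, eligible: C, D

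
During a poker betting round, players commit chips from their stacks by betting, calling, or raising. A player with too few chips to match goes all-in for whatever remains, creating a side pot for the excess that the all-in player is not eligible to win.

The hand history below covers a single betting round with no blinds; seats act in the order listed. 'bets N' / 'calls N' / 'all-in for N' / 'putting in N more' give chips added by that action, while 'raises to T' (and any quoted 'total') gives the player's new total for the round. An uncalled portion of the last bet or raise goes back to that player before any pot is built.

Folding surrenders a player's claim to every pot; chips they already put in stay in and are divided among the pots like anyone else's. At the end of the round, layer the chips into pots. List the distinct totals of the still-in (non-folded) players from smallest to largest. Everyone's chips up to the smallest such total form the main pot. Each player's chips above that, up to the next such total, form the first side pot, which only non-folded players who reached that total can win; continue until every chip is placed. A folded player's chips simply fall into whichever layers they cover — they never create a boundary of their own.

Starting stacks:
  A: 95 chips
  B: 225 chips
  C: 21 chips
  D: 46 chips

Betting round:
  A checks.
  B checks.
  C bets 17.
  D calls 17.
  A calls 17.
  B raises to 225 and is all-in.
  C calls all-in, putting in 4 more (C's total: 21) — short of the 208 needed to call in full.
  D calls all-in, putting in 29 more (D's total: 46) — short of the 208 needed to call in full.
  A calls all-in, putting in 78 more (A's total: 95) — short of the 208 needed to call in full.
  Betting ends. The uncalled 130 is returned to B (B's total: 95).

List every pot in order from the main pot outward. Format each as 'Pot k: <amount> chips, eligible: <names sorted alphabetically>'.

Pot 1: 84 chips, eligible: A, B, C, D
Pot 2: 75 chips, eligible: A, B, D
Pot 3: 98 chips, eligible: A, B

Derivation:
Contributions (after 130 returned to B): A=95, B=95, C=21, D=46
Pot levels (distinct totals of non-folded players): 21, 46, 95
Layer 1-21: 21 each from A, B, C, D = 21*4 = 84 chips; eligible A, B, C, D
Layer 22-46: 25 each from A, B, D = 25*3 = 75 chips; eligible A, B, D
Layer 47-95: 49 each from A, B = 49*2 = 98 chips; eligible A, B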